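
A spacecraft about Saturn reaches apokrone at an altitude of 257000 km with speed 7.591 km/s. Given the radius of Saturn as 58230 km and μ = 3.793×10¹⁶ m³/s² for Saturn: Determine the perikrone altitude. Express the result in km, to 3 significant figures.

r_a = 58230 + 257000 = 3.1523×10⁵ km = 3.152×10⁸ m.
Specific energy ε = v²/2 − μ/r = -9.151×10⁷ J/kg, so a = −μ/(2ε) = 2.072×10⁸ m.
The apsides satisfy r_p + r_a = 2a, so the perikrone radius is 2a − r_a = 9.925×10⁷ m = 99246 km.
Perikrone altitude = 99246 − 58230 = 41016 km.

perikrone altitude ≈ 41000 km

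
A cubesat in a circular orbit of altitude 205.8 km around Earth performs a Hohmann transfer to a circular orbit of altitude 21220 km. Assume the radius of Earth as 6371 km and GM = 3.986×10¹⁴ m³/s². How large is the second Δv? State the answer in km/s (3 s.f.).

r₁ = 6371 + 205.8 = 6576.8 km = 6.5768×10⁶ m.
r₂ = 6371 + 21220 = 27591 km = 2.7591×10⁷ m.
Transfer ellipse a_t = (r₁ + r₂)/2 = 1.708×10⁷ m.
At r₁: circular v_c1 = √(μ/r₁) = 7785 m/s; transfer-perigee v_p = √[μ(2/r₁ − 1/a_t)] = 9894 m/s.
At r₂: circular v_c2 = √(μ/r₂) = 3801 m/s; transfer-apogee v_a = √[μ(2/r₂ − 1/a_t)] = 2358 m/s.
Δv₂ = v_c2 − v_a = 1443 m/s.
= 1.443 km/s.

Δv ≈ 1.44 km/s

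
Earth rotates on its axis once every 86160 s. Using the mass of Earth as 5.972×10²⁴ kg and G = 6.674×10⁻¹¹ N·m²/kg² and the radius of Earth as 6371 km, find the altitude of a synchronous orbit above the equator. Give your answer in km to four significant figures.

μ = GM = 6.674×10⁻¹¹ × 5.972×10²⁴ = 3.986×10¹⁴ m³/s².
A synchronous orbit has period T, so by Kepler's third law a = (μT²/4π²)^(1/3).
μT²/4π² = 3.986×10¹⁴ × (8.616×10⁴)² / 39.48 = 7.495×10²² m³.
a = 4.216×10⁷ m = 42162 km.
Altitude h = a − R = 42162 − 6371 = 35791 km.

h_sync ≈ 35790 km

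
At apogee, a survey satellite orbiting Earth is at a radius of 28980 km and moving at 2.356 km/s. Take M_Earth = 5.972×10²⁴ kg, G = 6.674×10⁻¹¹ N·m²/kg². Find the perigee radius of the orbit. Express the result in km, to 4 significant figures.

perigee radius ≈ 7327 km

μ = GM = 6.674×10⁻¹¹ × 5.972×10²⁴ = 3.986×10¹⁴ m³/s².
r_a = 2.898×10⁷ m.
Specific energy ε = v²/2 − μ/r = -1.098×10⁷ J/kg, so a = −μ/(2ε) = 1.815×10⁷ m.
The apsides satisfy r_p + r_a = 2a, so the perigee radius is 2a − r_a = 7.327×10⁶ m = 7326.5 km.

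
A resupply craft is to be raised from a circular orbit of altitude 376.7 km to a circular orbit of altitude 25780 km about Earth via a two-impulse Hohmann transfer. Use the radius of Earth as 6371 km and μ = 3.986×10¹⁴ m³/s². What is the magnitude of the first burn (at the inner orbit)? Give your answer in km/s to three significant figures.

r₁ = 6371 + 376.7 = 6747.7 km = 6.7477×10⁶ m.
r₂ = 6371 + 25780 = 32151 km = 3.2151×10⁷ m.
Transfer ellipse a_t = (r₁ + r₂)/2 = 1.945×10⁷ m.
At r₁: circular v_c1 = √(μ/r₁) = 7686 m/s; transfer-perigee v_p = √[μ(2/r₁ − 1/a_t)] = 9882 m/s.
Δv₁ = v_p − v_c1 = 2196 m/s.
= 2.196 km/s.

Δv ≈ 2.20 km/s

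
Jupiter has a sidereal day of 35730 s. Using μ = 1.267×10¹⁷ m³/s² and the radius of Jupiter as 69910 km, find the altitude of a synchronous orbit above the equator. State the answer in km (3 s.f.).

A synchronous orbit has period T, so by Kepler's third law a = (μT²/4π²)^(1/3).
μT²/4π² = 1.267×10¹⁷ × (3.573×10⁴)² / 39.48 = 4.097×10²⁴ m³.
a = 1.600×10⁸ m = 1.6002×10⁵ km.
Altitude h = a − R = 1.6002×10⁵ − 69910 = 90105 km.

h_sync ≈ 90100 km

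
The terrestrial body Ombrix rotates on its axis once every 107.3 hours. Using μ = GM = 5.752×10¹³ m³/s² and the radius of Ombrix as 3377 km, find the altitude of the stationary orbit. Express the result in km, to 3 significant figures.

T = 107.3 hours = 3.863×10⁵ s.
A synchronous orbit has period T, so by Kepler's third law a = (μT²/4π²)^(1/3).
μT²/4π² = 5.752×10¹³ × (3.863×10⁵)² / 39.48 = 2.174×10²³ m³.
a = 6.013×10⁷ m = 60130 km.
Altitude h = a − R = 60130 − 3377 = 56753 km.

h_sync ≈ 56800 km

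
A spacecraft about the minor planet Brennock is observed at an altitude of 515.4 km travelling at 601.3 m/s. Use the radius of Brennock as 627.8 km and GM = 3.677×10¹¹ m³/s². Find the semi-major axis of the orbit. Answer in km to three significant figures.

r = 627.8 + 515.4 = 1143.2 km = 1.143×10⁶ m.
Specific orbital energy ε = v²/2 − μ/r = (601.3)²/2 − 3.677×10¹¹/1.143×10⁶ = -1.409×10⁵ J/kg.
Since ε = −μ/(2a), a = −μ/(2ε) = 1.305×10⁶ m = 1305.2 km.

a ≈ 1310 km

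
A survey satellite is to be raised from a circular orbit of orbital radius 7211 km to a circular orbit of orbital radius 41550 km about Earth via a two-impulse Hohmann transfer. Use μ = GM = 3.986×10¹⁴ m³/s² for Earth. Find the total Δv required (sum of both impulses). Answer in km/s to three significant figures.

Δv_total ≈ 3.68 km/s

r₁ = 7211 km = 7.211×10⁶ m.
r₂ = 41550 km = 4.155×10⁷ m.
Transfer ellipse a_t = (r₁ + r₂)/2 = 2.438×10⁷ m.
At r₁: circular v_c1 = √(μ/r₁) = 7435 m/s; transfer-perigee v_p = √[μ(2/r₁ − 1/a_t)] = 9706 m/s.
Δv₁ = v_p − v_c1 = 2271 m/s.
At r₂: circular v_c2 = √(μ/r₂) = 3097 m/s; transfer-apogee v_a = √[μ(2/r₂ − 1/a_t)] = 1684 m/s.
Δv₂ = v_c2 − v_a = 1413 m/s.
Total Δv = Δv₁ + Δv₂ = 3684 m/s = 3.684 km/s.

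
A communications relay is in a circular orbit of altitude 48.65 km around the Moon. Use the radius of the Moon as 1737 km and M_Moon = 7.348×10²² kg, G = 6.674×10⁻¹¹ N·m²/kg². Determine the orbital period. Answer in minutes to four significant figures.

T ≈ 112.8 minutes

μ = GM = 6.674×10⁻¹¹ × 7.348×10²² = 4.904×10¹² m³/s².
r = 1737 + 48.65 = 1785.7 km = 1.7856×10⁶ m.
Kepler's third law: T = 2π√(r³/μ) = 2π√((1.786×10⁶)³ / 4.904×10¹²).
r³/μ = 1.161×10⁶ s², so T = 2π × 1.077×10³ = 6.770×10³ s.
Converting: 6.770×10³ s ÷ 60.00 = 112.8 minutes.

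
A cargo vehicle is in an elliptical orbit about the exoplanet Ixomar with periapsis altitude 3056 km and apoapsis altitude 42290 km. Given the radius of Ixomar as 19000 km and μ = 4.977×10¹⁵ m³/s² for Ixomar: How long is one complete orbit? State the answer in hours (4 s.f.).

T ≈ 6.655 hours

r_p = 19000 + 3056 = 22056 km = 2.2056×10⁷ m.
r_a = 19000 + 42290 = 61290 km = 6.1290×10⁷ m.
Semi-major axis a = (r_p + r_a)/2 = (22056 + 61290)/2 = 41673 km = 4.167×10⁷ m.
By Kepler's third law T = 2π√(a³/μ) = 2π × 3.813×10³ = 2.396×10⁴ s.
= 6.655 hours.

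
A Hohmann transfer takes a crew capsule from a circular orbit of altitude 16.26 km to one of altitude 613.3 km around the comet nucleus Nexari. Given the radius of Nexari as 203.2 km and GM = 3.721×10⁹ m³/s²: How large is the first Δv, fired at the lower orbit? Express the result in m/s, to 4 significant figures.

r₁ = 203.2 + 16.26 = 219.46 km = 2.1946×10⁵ m.
r₂ = 203.2 + 613.3 = 816.50 km = 8.1650×10⁵ m.
Transfer ellipse a_t = (r₁ + r₂)/2 = 5.180×10⁵ m.
At r₁: circular v_c1 = √(μ/r₁) = 130.2 m/s; transfer-periapsis v_p = √[μ(2/r₁ − 1/a_t)] = 163.5 m/s.
Δv₁ = v_p − v_c1 = 33.27 m/s.

Δv ≈ 33.27 m/s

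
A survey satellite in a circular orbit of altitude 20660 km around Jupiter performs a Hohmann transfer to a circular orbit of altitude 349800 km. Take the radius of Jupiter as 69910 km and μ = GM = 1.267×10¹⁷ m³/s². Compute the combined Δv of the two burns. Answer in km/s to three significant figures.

Δv_total ≈ 17.6 km/s

r₁ = 69910 + 20660 = 90570 km = 9.0570×10⁷ m.
r₂ = 69910 + 349800 = 419710 km = 4.1971×10⁸ m.
Transfer ellipse a_t = (r₁ + r₂)/2 = 2.551×10⁸ m.
At r₁: circular v_c1 = √(μ/r₁) = 37400 m/s; transfer-perijove v_p = √[μ(2/r₁ − 1/a_t)] = 47970 m/s.
Δv₁ = v_p − v_c1 = 10570 m/s.
At r₂: circular v_c2 = √(μ/r₂) = 17370 m/s; transfer-apojove v_a = √[μ(2/r₂ − 1/a_t)] = 10350 m/s.
Δv₂ = v_c2 − v_a = 7023 m/s.
Total Δv = Δv₁ + Δv₂ = 17590 m/s = 17.59 km/s.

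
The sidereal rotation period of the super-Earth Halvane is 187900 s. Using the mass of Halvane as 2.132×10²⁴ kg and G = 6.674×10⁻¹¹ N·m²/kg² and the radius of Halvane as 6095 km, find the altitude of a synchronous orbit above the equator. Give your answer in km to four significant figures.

μ = GM = 6.674×10⁻¹¹ × 2.132×10²⁴ = 1.423×10¹⁴ m³/s².
A synchronous orbit has period T, so by Kepler's third law a = (μT²/4π²)^(1/3).
μT²/4π² = 1.423×10¹⁴ × (1.879×10⁵)² / 39.48 = 1.273×10²³ m³.
a = 5.030×10⁷ m = 50299 km.
Altitude h = a − R = 50299 − 6095 = 44204 km.

h_sync ≈ 44200 km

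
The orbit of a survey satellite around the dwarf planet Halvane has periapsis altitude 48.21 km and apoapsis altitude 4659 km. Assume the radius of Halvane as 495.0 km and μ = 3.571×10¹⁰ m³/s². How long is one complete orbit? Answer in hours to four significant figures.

r_p = 495.0 + 48.21 = 543.21 km = 5.4321×10⁵ m.
r_a = 495.0 + 4659 = 5154.0 km = 5.1540×10⁶ m.
Semi-major axis a = (r_p + r_a)/2 = (543.21 + 5154.0)/2 = 2848.6 km = 2.849×10⁶ m.
By Kepler's third law T = 2π√(a³/μ) = 2π × 2.544×10⁴ = 1.599×10⁵ s.
= 44.40 hours.

T ≈ 44.40 hours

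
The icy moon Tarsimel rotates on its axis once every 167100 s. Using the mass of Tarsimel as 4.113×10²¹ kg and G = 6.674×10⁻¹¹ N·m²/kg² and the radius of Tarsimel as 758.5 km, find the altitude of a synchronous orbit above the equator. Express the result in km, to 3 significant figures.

μ = GM = 6.674×10⁻¹¹ × 4.113×10²¹ = 2.745×10¹¹ m³/s².
A synchronous orbit has period T, so by Kepler's third law a = (μT²/4π²)^(1/3).
μT²/4π² = 2.745×10¹¹ × (1.671×10⁵)² / 39.48 = 1.942×10²⁰ m³.
a = 5.790×10⁶ m = 5790.5 km.
Altitude h = a − R = 5790.5 − 758.5 = 5032.0 km.

h_sync ≈ 5030 km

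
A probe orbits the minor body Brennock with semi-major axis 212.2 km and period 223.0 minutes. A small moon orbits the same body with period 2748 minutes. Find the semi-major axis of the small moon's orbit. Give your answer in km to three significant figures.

a₂ ≈ 1130 km

Kepler's third law: a³ ∝ T², so a₂ = a₁ (T₂/T₁)^(2/3).
T₂/T₁ = 12.32, (T₂/T₁)^(2/3) = 5.335.
a₂ = 212.2 × 5.335 = 1132 km.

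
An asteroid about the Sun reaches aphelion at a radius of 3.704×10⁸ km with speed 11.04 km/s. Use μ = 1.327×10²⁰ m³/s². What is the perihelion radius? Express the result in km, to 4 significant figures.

r_a = 3.704×10¹¹ m.
Specific energy ε = v²/2 − μ/r = -2.973×10⁸ J/kg, so a = −μ/(2ε) = 2.232×10¹¹ m.
The apsides satisfy r_p + r_a = 2a, so the perihelion radius is 2a − r_a = 7.592×10¹⁰ m = 7.5920×10⁷ km.

perihelion radius ≈ 7.592×10⁷ km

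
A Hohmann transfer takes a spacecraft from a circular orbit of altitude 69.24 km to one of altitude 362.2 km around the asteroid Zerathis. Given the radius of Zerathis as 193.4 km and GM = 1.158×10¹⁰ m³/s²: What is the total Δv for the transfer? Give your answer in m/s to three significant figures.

r₁ = 193.4 + 69.24 = 262.64 km = 2.6264×10⁵ m.
r₂ = 193.4 + 362.2 = 555.60 km = 5.5560×10⁵ m.
Transfer ellipse a_t = (r₁ + r₂)/2 = 4.091×10⁵ m.
At r₁: circular v_c1 = √(μ/r₁) = 210.0 m/s; transfer-periapsis v_p = √[μ(2/r₁ − 1/a_t)] = 244.7 m/s.
Δv₁ = v_p − v_c1 = 34.72 m/s.
At r₂: circular v_c2 = √(μ/r₂) = 144.4 m/s; transfer-apoapsis v_a = √[μ(2/r₂ − 1/a_t)] = 115.7 m/s.
Δv₂ = v_c2 − v_a = 28.70 m/s.
Total Δv = Δv₁ + Δv₂ = 63.42 m/s.

Δv_total ≈ 63.4 m/s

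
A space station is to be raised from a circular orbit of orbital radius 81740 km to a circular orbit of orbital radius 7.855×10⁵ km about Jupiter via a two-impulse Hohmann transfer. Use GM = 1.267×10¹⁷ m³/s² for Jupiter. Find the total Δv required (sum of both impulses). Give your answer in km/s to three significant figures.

Δv_total ≈ 20.8 km/s

r₁ = 81740 km = 8.174×10⁷ m.
r₂ = 7.855×10⁵ km = 7.855×10⁸ m.
Transfer ellipse a_t = (r₁ + r₂)/2 = 4.336×10⁸ m.
At r₁: circular v_c1 = √(μ/r₁) = 39370 m/s; transfer-perijove v_p = √[μ(2/r₁ − 1/a_t)] = 52990 m/s.
Δv₁ = v_p − v_c1 = 13620 m/s.
At r₂: circular v_c2 = √(μ/r₂) = 12700 m/s; transfer-apojove v_a = √[μ(2/r₂ − 1/a_t)] = 5514 m/s.
Δv₂ = v_c2 − v_a = 7186 m/s.
Total Δv = Δv₁ + Δv₂ = 20810 m/s = 20.81 km/s.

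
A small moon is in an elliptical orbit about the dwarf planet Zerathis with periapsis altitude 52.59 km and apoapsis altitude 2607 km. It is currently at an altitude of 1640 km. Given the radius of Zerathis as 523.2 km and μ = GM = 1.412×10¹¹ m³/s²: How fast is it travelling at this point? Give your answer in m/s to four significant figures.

r_p = 523.2 + 52.59 = 575.79 km = 5.7579×10⁵ m.
r_a = 523.2 + 2607 = 3130.2 km = 3.1302×10⁶ m.
r = 523.2 + 1640 = 2163.2 km = 2.163×10⁶ m.
Semi-major axis a = (r_p + r_a)/2 = 1853.0 km = 1.853×10⁶ m.
Vis-viva: v² = μ(2/r − 1/a) = 1.412×10¹¹ × (9.246×10⁻⁷ − 5.397×10⁻⁷) = 5.435×10⁴ m²/s².
v = 233.1 m/s.

v ≈ 233.1 m/s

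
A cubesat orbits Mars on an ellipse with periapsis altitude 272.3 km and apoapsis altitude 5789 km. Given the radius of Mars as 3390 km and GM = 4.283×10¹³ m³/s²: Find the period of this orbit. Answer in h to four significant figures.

T ≈ 4.339 h

r_p = 3390 + 272.3 = 3662.3 km = 3.6623×10⁶ m.
r_a = 3390 + 5789 = 9179.0 km = 9.1790×10⁶ m.
Semi-major axis a = (r_p + r_a)/2 = (3662.3 + 9179.0)/2 = 6420.6 km = 6.421×10⁶ m.
By Kepler's third law T = 2π√(a³/μ) = 2π × 2.486×10³ = 1.562×10⁴ s.
= 4.339 h.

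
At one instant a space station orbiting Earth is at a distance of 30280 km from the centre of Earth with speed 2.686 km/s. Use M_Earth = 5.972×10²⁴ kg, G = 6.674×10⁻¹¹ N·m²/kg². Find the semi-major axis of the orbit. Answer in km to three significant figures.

μ = GM = 6.674×10⁻¹¹ × 5.972×10²⁴ = 3.986×10¹⁴ m³/s².
r = 3.028×10⁷ m.
Vis-viva rearranged: 1/a = 2/r − v²/μ = 6.605×10⁻⁸ − 1.810×10⁻⁸ = 4.795×10⁻⁸ m⁻¹.
a = 2.086×10⁷ m = 20855 km.

a ≈ 20900 km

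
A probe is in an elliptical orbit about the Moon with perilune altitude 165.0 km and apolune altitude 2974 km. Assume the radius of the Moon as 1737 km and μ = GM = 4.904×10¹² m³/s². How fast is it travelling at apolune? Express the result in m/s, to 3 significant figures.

v ≈ 774 m/s

r_p = 1737 + 165.0 = 1902.0 km = 1.9020×10⁶ m.
r_a = 1737 + 2974 = 4711.0 km = 4.7110×10⁶ m.
Semi-major axis a = (r_p + r_a)/2 = 3306.5 km = 3.306×10⁶ m.
Vis-viva: v² = μ(2/r − 1/a) = 4.904×10¹² × (4.245×10⁻⁷ − 3.024×10⁻⁷) = 5.988×10⁵ m²/s².
v = 773.8 m/s.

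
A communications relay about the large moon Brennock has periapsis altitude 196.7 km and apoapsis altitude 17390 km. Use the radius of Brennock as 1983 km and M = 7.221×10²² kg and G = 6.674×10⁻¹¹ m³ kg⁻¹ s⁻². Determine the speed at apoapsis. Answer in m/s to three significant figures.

μ = GM = 6.674×10⁻¹¹ × 7.221×10²² = 4.819×10¹² m³/s².
r_p = 1983 + 196.7 = 2179.7 km = 2.1797×10⁶ m.
r_a = 1983 + 17390 = 19373 km = 1.9373×10⁷ m.
Semi-major axis a = (r_p + r_a)/2 = 10776 km = 1.078×10⁷ m.
Vis-viva: v² = μ(2/r − 1/a) = 4.819×10¹² × (1.032×10⁻⁷ − 9.280×10⁻⁸) = 5.032×10⁴ m²/s².
v = 224.3 m/s.

v ≈ 224 m/s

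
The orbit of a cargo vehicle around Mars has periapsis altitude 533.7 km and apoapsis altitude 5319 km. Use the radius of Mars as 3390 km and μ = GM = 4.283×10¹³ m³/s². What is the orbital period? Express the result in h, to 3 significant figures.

r_p = 3390 + 533.7 = 3923.7 km = 3.9237×10⁶ m.
r_a = 3390 + 5319 = 8709.0 km = 8.7090×10⁶ m.
Semi-major axis a = (r_p + r_a)/2 = (3923.7 + 8709.0)/2 = 6316.4 km = 6.316×10⁶ m.
By Kepler's third law T = 2π√(a³/μ) = 2π × 2.426×10³ = 1.524×10⁴ s.
= 4.234 h.

T ≈ 4.23 h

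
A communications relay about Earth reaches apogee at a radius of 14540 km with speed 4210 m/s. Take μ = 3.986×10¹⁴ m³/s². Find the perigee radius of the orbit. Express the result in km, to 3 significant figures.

perigee radius ≈ 6950 km

r_a = 1.454×10⁷ m.
Specific energy ε = v²/2 − μ/r = -1.855×10⁷ J/kg, so a = −μ/(2ε) = 1.074×10⁷ m.
The apsides satisfy r_p + r_a = 2a, so the perigee radius is 2a − r_a = 6.946×10⁶ m = 6945.6 km.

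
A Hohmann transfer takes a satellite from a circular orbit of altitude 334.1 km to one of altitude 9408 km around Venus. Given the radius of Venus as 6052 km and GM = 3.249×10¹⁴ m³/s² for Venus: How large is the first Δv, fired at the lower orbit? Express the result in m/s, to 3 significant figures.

Δv ≈ 1350 m/s

r₁ = 6052 + 334.1 = 6386.1 km = 6.3861×10⁶ m.
r₂ = 6052 + 9408 = 15460 km = 1.5460×10⁷ m.
Transfer ellipse a_t = (r₁ + r₂)/2 = 1.092×10⁷ m.
At r₁: circular v_c1 = √(μ/r₁) = 7133 m/s; transfer-periapsis v_p = √[μ(2/r₁ − 1/a_t)] = 8486 m/s.
Δv₁ = v_p − v_c1 = 1353 m/s.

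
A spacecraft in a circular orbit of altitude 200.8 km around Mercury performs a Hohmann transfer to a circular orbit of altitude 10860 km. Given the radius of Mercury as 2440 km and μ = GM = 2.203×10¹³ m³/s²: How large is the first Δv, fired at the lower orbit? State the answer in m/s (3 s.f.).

r₁ = 2440 + 200.8 = 2640.8 km = 2.6408×10⁶ m.
r₂ = 2440 + 10860 = 13300 km = 1.3300×10⁷ m.
Transfer ellipse a_t = (r₁ + r₂)/2 = 7.970×10⁶ m.
At r₁: circular v_c1 = √(μ/r₁) = 2888 m/s; transfer-periherm v_p = √[μ(2/r₁ − 1/a_t)] = 3731 m/s.
Δv₁ = v_p − v_c1 = 842.7 m/s.

Δv ≈ 843 m/s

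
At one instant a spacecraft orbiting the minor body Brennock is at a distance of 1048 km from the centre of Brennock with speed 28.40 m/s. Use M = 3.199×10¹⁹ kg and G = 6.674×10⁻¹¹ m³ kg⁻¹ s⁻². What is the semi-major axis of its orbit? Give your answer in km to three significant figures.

μ = GM = 6.674×10⁻¹¹ × 3.199×10¹⁹ = 2.135×10⁹ m³/s².
r = 1.048×10⁶ m.
Vis-viva rearranged: 1/a = 2/r − v²/μ = 1.908×10⁻⁶ − 3.778×10⁻⁷ = 1.531×10⁻⁶ m⁻¹.
a = 6.533×10⁵ m = 653.33 km.

a ≈ 653 km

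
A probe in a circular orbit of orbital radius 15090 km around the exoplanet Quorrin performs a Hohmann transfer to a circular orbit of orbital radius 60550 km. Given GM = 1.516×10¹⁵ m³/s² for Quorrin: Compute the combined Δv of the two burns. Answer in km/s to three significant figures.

Δv_total ≈ 4.50 km/s

r₁ = 15090 km = 1.509×10⁷ m.
r₂ = 60550 km = 6.055×10⁷ m.
Transfer ellipse a_t = (r₁ + r₂)/2 = 3.782×10⁷ m.
At r₁: circular v_c1 = √(μ/r₁) = 10020 m/s; transfer-periapsis v_p = √[μ(2/r₁ − 1/a_t)] = 12680 m/s.
Δv₁ = v_p − v_c1 = 2659 m/s.
At r₂: circular v_c2 = √(μ/r₂) = 5004 m/s; transfer-apoapsis v_a = √[μ(2/r₂ − 1/a_t)] = 3161 m/s.
Δv₂ = v_c2 − v_a = 1843 m/s.
Total Δv = Δv₁ + Δv₂ = 4502 m/s = 4.502 km/s.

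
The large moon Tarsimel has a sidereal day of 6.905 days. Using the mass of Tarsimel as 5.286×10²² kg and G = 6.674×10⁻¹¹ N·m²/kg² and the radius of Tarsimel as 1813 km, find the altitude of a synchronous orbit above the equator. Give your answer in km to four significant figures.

μ = GM = 6.674×10⁻¹¹ × 5.286×10²² = 3.528×10¹² m³/s².
T = 6.905 days = 5.966×10⁵ s.
A synchronous orbit has period T, so by Kepler's third law a = (μT²/4π²)^(1/3).
μT²/4π² = 3.528×10¹² × (5.966×10⁵)² / 39.48 = 3.181×10²² m³.
a = 3.168×10⁷ m = 31684 km.
Altitude h = a − R = 31684 − 1813 = 29871 km.

h_sync ≈ 29870 km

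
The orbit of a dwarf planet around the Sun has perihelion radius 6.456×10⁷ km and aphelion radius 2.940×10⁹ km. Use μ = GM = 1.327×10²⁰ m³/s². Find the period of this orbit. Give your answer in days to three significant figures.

Semi-major axis a = (r_p + r_a)/2 = (6.4560×10⁷ + 2.9400×10⁹)/2 = 1.5023×10⁹ km = 1.502×10¹² m.
By Kepler's third law T = 2π√(a³/μ) = 2π × 1.598×10⁸ = 1.004×10⁹ s.
= 11620 days.

T ≈ 11600 days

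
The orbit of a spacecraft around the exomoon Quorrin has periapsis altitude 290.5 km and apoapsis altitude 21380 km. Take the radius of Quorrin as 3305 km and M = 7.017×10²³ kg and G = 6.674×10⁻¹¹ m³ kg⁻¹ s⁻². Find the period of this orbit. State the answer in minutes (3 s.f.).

T ≈ 814 minutes

μ = GM = 6.674×10⁻¹¹ × 7.017×10²³ = 4.683×10¹³ m³/s².
r_p = 3305 + 290.5 = 3595.5 km = 3.5955×10⁶ m.
r_a = 3305 + 21380 = 24685 km = 2.4685×10⁷ m.
Semi-major axis a = (r_p + r_a)/2 = (3595.5 + 24685)/2 = 14140 km = 1.414×10⁷ m.
By Kepler's third law T = 2π√(a³/μ) = 2π × 7.770×10³ = 4.882×10⁴ s.
= 813.7 minutes.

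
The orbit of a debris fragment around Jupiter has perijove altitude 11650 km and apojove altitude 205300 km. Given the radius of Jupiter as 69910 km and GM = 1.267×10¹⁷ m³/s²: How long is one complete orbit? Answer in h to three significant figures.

r_p = 69910 + 11650 = 81560 km = 8.1560×10⁷ m.
r_a = 69910 + 205300 = 275210 km = 2.7521×10⁸ m.
Semi-major axis a = (r_p + r_a)/2 = (81560 + 2.7521×10⁵)/2 = 1.7838×10⁵ km = 1.784×10⁸ m.
By Kepler's third law T = 2π√(a³/μ) = 2π × 6.693×10³ = 4.206×10⁴ s.
= 11.68 h.

T ≈ 11.7 h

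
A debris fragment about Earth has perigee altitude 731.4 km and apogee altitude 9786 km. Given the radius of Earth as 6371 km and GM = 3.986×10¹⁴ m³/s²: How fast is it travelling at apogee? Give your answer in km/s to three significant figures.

r_p = 6371 + 731.4 = 7102.4 km = 7.1024×10⁶ m.
r_a = 6371 + 9786 = 16157 km = 1.6157×10⁷ m.
Semi-major axis a = (r_p + r_a)/2 = 11630 km = 1.163×10⁷ m.
Vis-viva: v² = μ(2/r − 1/a) = 3.986×10¹⁴ × (1.238×10⁻⁷ − 8.599×10⁻⁸) = 1.507×10⁷ m²/s².
v = 3882 m/s = 3.882 km/s.

v ≈ 3.88 km/s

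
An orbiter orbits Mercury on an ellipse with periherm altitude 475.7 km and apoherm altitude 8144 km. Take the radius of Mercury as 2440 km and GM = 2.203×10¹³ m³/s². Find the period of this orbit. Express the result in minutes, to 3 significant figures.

r_p = 2440 + 475.7 = 2915.7 km = 2.9157×10⁶ m.
r_a = 2440 + 8144 = 10584 km = 1.0584×10⁷ m.
Semi-major axis a = (r_p + r_a)/2 = (2915.7 + 10584)/2 = 6749.9 km = 6.750×10⁶ m.
By Kepler's third law T = 2π√(a³/μ) = 2π × 3.736×10³ = 2.348×10⁴ s.
= 391.3 minutes.

T ≈ 391 minutes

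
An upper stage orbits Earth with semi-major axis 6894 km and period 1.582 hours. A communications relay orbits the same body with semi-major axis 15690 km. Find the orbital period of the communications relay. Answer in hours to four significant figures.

T₂ ≈ 5.432 hours

Kepler's third law: T² ∝ a³, so T₂ = T₁ (a₂/a₁)^(3/2).
a₂/a₁ = 2.276, (a₂/a₁)^(3/2) = 3.433.
T₂ = 1.582 × 3.433 = 5.432 hours.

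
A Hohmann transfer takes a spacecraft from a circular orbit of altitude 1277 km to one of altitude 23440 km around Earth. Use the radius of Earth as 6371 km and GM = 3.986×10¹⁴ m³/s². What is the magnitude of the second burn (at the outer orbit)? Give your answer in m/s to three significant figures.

r₁ = 6371 + 1277 = 7648.0 km = 7.6480×10⁶ m.
r₂ = 6371 + 23440 = 29811 km = 2.9811×10⁷ m.
Transfer ellipse a_t = (r₁ + r₂)/2 = 1.873×10⁷ m.
At r₁: circular v_c1 = √(μ/r₁) = 7219 m/s; transfer-perigee v_p = √[μ(2/r₁ − 1/a_t)] = 9108 m/s.
At r₂: circular v_c2 = √(μ/r₂) = 3657 m/s; transfer-apogee v_a = √[μ(2/r₂ − 1/a_t)] = 2337 m/s.
Δv₂ = v_c2 − v_a = 1320 m/s.

Δv ≈ 1320 m/s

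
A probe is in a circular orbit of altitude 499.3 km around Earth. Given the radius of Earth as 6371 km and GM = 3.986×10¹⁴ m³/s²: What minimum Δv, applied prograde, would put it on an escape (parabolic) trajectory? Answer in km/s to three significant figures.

Δv ≈ 3.16 km/s

r = 6371 + 499.3 = 6870.3 km = 6.8703×10⁶ m.
Circular speed v_c = √(μ/r) = 7617 m/s.
Escape speed v_esc = √(2μ/r) = √2 × v_c = 10770 m/s.
Δv = v_esc − v_c = 3155 m/s = 3.155 km/s.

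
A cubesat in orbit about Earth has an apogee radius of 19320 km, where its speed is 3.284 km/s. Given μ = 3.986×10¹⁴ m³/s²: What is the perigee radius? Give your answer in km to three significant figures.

perigee radius ≈ 6840 km

r_a = 1.932×10⁷ m.
Specific energy ε = v²/2 − μ/r = -1.524×10⁷ J/kg, so a = −μ/(2ε) = 1.308×10⁷ m.
The apsides satisfy r_p + r_a = 2a, so the perigee radius is 2a − r_a = 6.836×10⁶ m = 6836.3 km.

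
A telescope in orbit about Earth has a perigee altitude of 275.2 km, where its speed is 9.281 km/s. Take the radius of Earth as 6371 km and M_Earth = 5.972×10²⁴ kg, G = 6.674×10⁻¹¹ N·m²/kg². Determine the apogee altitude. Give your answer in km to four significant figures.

apogee altitude ≈ 10570 km

μ = GM = 6.674×10⁻¹¹ × 5.972×10²⁴ = 3.986×10¹⁴ m³/s².
r_p = 6371 + 275.2 = 6646.2 km = 6.646×10⁶ m.
Specific energy ε = v²/2 − μ/r = -1.690×10⁷ J/kg, so a = −μ/(2ε) = 1.179×10⁷ m.
The apsides satisfy r_p + r_a = 2a, so the apogee radius is 2a − r_p = 1.694×10⁷ m = 16936 km.
Apogee altitude = 16936 − 6371 = 10565 km.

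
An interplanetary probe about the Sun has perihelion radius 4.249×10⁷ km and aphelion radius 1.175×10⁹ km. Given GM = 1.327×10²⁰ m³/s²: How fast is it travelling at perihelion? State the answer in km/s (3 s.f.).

Semi-major axis a = (r_p + r_a)/2 = 6.0874×10⁸ km = 6.087×10¹¹ m.
Vis-viva: v² = μ(2/r − 1/a) = 1.327×10²⁰ × (4.707×10⁻¹¹ − 1.643×10⁻¹²) = 6.028×10⁹ m²/s².
v = 77640 m/s = 77.64 km/s.

v ≈ 77.6 km/s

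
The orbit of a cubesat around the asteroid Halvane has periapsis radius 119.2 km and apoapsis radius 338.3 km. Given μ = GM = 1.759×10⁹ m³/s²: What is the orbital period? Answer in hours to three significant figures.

Semi-major axis a = (r_p + r_a)/2 = (119.20 + 338.30)/2 = 228.75 km = 2.288×10⁵ m.
By Kepler's third law T = 2π√(a³/μ) = 2π × 2.609×10³ = 1.639×10⁴ s.
= 4.553 hours.

T ≈ 4.55 hours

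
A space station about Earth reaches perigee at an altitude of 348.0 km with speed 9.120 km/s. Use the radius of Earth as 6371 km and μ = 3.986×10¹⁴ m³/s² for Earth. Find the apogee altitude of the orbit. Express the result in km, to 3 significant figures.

r_p = 6371 + 348.0 = 6719.0 km = 6.719×10⁶ m.
Specific energy ε = v²/2 − μ/r = -1.774×10⁷ J/kg, so a = −μ/(2ε) = 1.124×10⁷ m.
The apsides satisfy r_p + r_a = 2a, so the apogee radius is 2a − r_p = 1.575×10⁷ m = 15754 km.
Apogee altitude = 15754 − 6371 = 9382.7 km.

apogee altitude ≈ 9380 km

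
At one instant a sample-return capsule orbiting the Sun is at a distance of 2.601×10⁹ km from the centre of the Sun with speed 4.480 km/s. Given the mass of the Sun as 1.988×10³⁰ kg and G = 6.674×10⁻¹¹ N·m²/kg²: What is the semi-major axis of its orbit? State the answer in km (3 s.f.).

a ≈ 1.62×10⁹ km

μ = GM = 6.674×10⁻¹¹ × 1.988×10³⁰ = 1.327×10²⁰ m³/s².
r = 2.601×10¹² m.
Vis-viva rearranged: 1/a = 2/r − v²/μ = 7.689×10⁻¹³ − 1.513×10⁻¹³ = 6.177×10⁻¹³ m⁻¹.
a = 1.619×10¹² m = 1.6190×10⁹ km.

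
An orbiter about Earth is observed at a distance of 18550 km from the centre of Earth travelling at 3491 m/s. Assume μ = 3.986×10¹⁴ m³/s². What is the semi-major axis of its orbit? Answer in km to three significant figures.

r = 1.855×10⁷ m.
Specific orbital energy ε = v²/2 − μ/r = (3491)²/2 − 3.986×10¹⁴/1.855×10⁷ = -1.539×10⁷ J/kg.
Since ε = −μ/(2a), a = −μ/(2ε) = 1.295×10⁷ m = 12946 km.

a ≈ 12900 km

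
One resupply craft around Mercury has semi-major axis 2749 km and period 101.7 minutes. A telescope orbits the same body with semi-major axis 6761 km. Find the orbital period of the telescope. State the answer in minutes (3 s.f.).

Kepler's third law: T² ∝ a³, so T₂ = T₁ (a₂/a₁)^(3/2).
a₂/a₁ = 2.459, (a₂/a₁)^(3/2) = 3.857.
T₂ = 101.7 × 3.857 = 392.3 minutes.

T₂ ≈ 392 minutes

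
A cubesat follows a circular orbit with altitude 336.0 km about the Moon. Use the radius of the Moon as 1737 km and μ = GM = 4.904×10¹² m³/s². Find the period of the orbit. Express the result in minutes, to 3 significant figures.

T ≈ 141 minutes

r = 1737 + 336.0 = 2073.0 km = 2.0730×10⁶ m.
Kepler's third law: T = 2π√(r³/μ) = 2π√((2.073×10⁶)³ / 4.904×10¹²).
r³/μ = 1.817×10⁶ s², so T = 2π × 1.348×10³ = 8.468×10³ s.
Converting: 8.468×10³ s ÷ 60.00 = 141.1 minutes.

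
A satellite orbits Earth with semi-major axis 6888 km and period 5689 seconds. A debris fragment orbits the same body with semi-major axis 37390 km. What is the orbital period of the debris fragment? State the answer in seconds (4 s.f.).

T₂ ≈ 71950 seconds

Kepler's third law: T² ∝ a³, so T₂ = T₁ (a₂/a₁)^(3/2).
a₂/a₁ = 5.428, (a₂/a₁)^(3/2) = 12.65.
T₂ = 5689 × 12.65 = 71950 seconds.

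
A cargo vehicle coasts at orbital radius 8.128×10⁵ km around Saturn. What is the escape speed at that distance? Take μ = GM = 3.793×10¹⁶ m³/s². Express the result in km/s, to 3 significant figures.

r = 8.128×10⁵ km = 8.128×10⁸ m.
Escape speed v_esc = √(2μ/r) = √(2 × 3.793×10¹⁶ / 8.128×10⁸) = √(9.333×10⁷) = 9661 m/s.
= 9.661 km/s.

v_esc ≈ 9.66 km/s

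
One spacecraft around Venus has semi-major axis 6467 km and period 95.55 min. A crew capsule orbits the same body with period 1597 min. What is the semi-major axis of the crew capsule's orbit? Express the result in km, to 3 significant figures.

Kepler's third law: a³ ∝ T², so a₂ = a₁ (T₂/T₁)^(2/3).
T₂/T₁ = 16.71, (T₂/T₁)^(2/3) = 6.537.
a₂ = 6467 × 6.537 = 42280 km.

a₂ ≈ 42300 km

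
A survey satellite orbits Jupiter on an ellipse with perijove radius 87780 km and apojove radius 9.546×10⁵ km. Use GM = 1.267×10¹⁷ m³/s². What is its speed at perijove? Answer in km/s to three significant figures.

Semi-major axis a = (r_p + r_a)/2 = 5.2119×10⁵ km = 5.212×10⁸ m.
Vis-viva: v² = μ(2/r − 1/a) = 1.267×10¹⁷ × (2.278×10⁻⁸ − 1.919×10⁻⁹) = 2.644×10⁹ m²/s².
v = 51420 m/s = 51.42 km/s.

v ≈ 51.4 km/s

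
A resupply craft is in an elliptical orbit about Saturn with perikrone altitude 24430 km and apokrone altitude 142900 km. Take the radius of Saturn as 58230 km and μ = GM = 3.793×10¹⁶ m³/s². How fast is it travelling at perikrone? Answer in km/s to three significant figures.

r_p = 58230 + 24430 = 82660 km = 8.2660×10⁷ m.
r_a = 58230 + 142900 = 201130 km = 2.0113×10⁸ m.
Semi-major axis a = (r_p + r_a)/2 = 1.4190×10⁵ km = 1.419×10⁸ m.
Vis-viva: v² = μ(2/r − 1/a) = 3.793×10¹⁶ × (2.420×10⁻⁸ − 7.047×10⁻⁹) = 6.504×10⁸ m²/s².
v = 25500 m/s = 25.50 km/s.

v ≈ 25.5 km/s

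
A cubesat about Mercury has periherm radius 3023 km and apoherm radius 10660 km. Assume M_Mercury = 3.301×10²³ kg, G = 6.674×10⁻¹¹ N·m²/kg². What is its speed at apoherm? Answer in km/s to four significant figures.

μ = GM = 6.674×10⁻¹¹ × 3.301×10²³ = 2.203×10¹³ m³/s².
Semi-major axis a = (r_p + r_a)/2 = 6841.5 km = 6.842×10⁶ m.
Vis-viva: v² = μ(2/r − 1/a) = 2.203×10¹³ × (1.876×10⁻⁷ − 1.462×10⁻⁷) = 9.132×10⁵ m²/s².
v = 955.6 m/s = 0.9556 km/s.

v ≈ 0.9556 km/s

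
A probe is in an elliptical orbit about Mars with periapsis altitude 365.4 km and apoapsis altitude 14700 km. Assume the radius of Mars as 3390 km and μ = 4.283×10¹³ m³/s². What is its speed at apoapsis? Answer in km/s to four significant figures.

r_p = 3390 + 365.4 = 3755.4 km = 3.7554×10⁶ m.
r_a = 3390 + 14700 = 18090 km = 1.8090×10⁷ m.
Semi-major axis a = (r_p + r_a)/2 = 10923 km = 1.092×10⁷ m.
Vis-viva: v² = μ(2/r − 1/a) = 4.283×10¹³ × (1.106×10⁻⁷ − 9.155×10⁻⁸) = 8.140×10⁵ m²/s².
v = 902.2 m/s = 0.9022 km/s.

v ≈ 0.9022 km/s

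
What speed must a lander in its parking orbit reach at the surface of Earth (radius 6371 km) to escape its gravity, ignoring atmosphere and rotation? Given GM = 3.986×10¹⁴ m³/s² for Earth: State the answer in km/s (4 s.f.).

r = R = 6.371×10⁶ m.
Escape speed v_esc = √(2μ/r) = √(2 × 3.986×10¹⁴ / 6.371×10⁶) = √(1.251×10⁸) = 11190 m/s.
= 11.19 km/s.

v_esc ≈ 11.19 km/s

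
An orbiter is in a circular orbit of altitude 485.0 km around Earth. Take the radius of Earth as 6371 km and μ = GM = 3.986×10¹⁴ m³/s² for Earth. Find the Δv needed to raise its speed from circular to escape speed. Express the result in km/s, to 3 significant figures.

Δv ≈ 3.16 km/s

r = 6371 + 485.0 = 6856.0 km = 6.8560×10⁶ m.
Circular speed v_c = √(μ/r) = 7625 m/s.
Escape speed v_esc = √(2μ/r) = √2 × v_c = 10780 m/s.
Δv = v_esc − v_c = 3158 m/s = 3.158 km/s.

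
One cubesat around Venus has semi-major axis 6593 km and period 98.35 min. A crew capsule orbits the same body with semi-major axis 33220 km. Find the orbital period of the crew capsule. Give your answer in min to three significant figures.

Kepler's third law: T² ∝ a³, so T₂ = T₁ (a₂/a₁)^(3/2).
a₂/a₁ = 5.039, (a₂/a₁)^(3/2) = 11.31.
T₂ = 98.35 × 11.31 = 1112 min.

T₂ ≈ 1110 min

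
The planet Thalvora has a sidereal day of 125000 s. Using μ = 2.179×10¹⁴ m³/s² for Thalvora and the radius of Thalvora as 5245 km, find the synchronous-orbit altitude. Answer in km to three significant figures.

A synchronous orbit has period T, so by Kepler's third law a = (μT²/4π²)^(1/3).
μT²/4π² = 2.179×10¹⁴ × (1.250×10⁵)² / 39.48 = 8.624×10²² m³.
a = 4.418×10⁷ m = 44181 km.
Altitude h = a − R = 44181 − 5245 = 38936 km.

h_sync ≈ 38900 km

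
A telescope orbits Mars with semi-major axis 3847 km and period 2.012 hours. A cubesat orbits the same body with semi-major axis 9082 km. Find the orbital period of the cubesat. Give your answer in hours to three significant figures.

Kepler's third law: T² ∝ a³, so T₂ = T₁ (a₂/a₁)^(3/2).
a₂/a₁ = 2.361, (a₂/a₁)^(3/2) = 3.627.
T₂ = 2.012 × 3.627 = 7.298 hours.

T₂ ≈ 7.30 hours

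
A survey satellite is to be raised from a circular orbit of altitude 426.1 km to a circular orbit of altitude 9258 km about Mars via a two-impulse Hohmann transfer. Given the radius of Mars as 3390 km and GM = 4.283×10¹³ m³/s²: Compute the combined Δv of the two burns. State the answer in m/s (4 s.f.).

Δv_total ≈ 1390 m/s

r₁ = 3390 + 426.1 = 3816.1 km = 3.8161×10⁶ m.
r₂ = 3390 + 9258 = 12648 km = 1.2648×10⁷ m.
Transfer ellipse a_t = (r₁ + r₂)/2 = 8.232×10⁶ m.
At r₁: circular v_c1 = √(μ/r₁) = 3350 m/s; transfer-periapsis v_p = √[μ(2/r₁ − 1/a_t)] = 4153 m/s.
Δv₁ = v_p − v_c1 = 802.5 m/s.
At r₂: circular v_c2 = √(μ/r₂) = 1840 m/s; transfer-apoapsis v_a = √[μ(2/r₂ − 1/a_t)] = 1253 m/s.
Δv₂ = v_c2 − v_a = 587.3 m/s.
Total Δv = Δv₁ + Δv₂ = 1390 m/s.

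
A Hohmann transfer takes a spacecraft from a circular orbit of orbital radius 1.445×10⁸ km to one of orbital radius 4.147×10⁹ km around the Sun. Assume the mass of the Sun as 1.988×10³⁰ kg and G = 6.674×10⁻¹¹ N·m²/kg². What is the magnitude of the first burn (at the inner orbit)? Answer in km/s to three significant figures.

Δv ≈ 11.8 km/s

μ = GM = 6.674×10⁻¹¹ × 1.988×10³⁰ = 1.327×10²⁰ m³/s².
r₁ = 1.445×10⁸ km = 1.445×10¹¹ m.
r₂ = 4.147×10⁹ km = 4.147×10¹² m.
Transfer ellipse a_t = (r₁ + r₂)/2 = 2.146×10¹² m.
At r₁: circular v_c1 = √(μ/r₁) = 30300 m/s; transfer-perihelion v_p = √[μ(2/r₁ − 1/a_t)] = 42130 m/s.
Δv₁ = v_p − v_c1 = 11820 m/s.
= 11.82 km/s.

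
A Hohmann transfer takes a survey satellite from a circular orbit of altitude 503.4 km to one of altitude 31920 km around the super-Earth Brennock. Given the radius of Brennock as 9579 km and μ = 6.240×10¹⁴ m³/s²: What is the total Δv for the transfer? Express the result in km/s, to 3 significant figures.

Δv_total ≈ 3.57 km/s

r₁ = 9579 + 503.4 = 10082 km = 1.0082×10⁷ m.
r₂ = 9579 + 31920 = 41499 km = 4.1499×10⁷ m.
Transfer ellipse a_t = (r₁ + r₂)/2 = 2.579×10⁷ m.
At r₁: circular v_c1 = √(μ/r₁) = 7867 m/s; transfer-periapsis v_p = √[μ(2/r₁ − 1/a_t)] = 9979 m/s.
Δv₁ = v_p − v_c1 = 2112 m/s.
At r₂: circular v_c2 = √(μ/r₂) = 3878 m/s; transfer-apoapsis v_a = √[μ(2/r₂ − 1/a_t)] = 2425 m/s.
Δv₂ = v_c2 − v_a = 1453 m/s.
Total Δv = Δv₁ + Δv₂ = 3565 m/s = 3.565 km/s.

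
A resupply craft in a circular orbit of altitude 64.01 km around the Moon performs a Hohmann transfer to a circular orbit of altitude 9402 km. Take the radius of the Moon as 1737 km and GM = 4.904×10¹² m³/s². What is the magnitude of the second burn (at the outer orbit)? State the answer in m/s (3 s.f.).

Δv ≈ 313 m/s

r₁ = 1737 + 64.01 = 1801.0 km = 1.8010×10⁶ m.
r₂ = 1737 + 9402 = 11139 km = 1.1139×10⁷ m.
Transfer ellipse a_t = (r₁ + r₂)/2 = 6.470×10⁶ m.
At r₁: circular v_c1 = √(μ/r₁) = 1650 m/s; transfer-perilune v_p = √[μ(2/r₁ − 1/a_t)] = 2165 m/s.
At r₂: circular v_c2 = √(μ/r₂) = 663.5 m/s; transfer-apolune v_a = √[μ(2/r₂ − 1/a_t)] = 350.1 m/s.
Δv₂ = v_c2 − v_a = 313.4 m/s.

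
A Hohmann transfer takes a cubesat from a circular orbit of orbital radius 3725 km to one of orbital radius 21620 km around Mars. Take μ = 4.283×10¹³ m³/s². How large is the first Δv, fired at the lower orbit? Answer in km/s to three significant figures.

r₁ = 3725 km = 3.725×10⁶ m.
r₂ = 21620 km = 2.162×10⁷ m.
Transfer ellipse a_t = (r₁ + r₂)/2 = 1.267×10⁷ m.
At r₁: circular v_c1 = √(μ/r₁) = 3391 m/s; transfer-periapsis v_p = √[μ(2/r₁ − 1/a_t)] = 4429 m/s.
Δv₁ = v_p − v_c1 = 1038 m/s.
= 1.038 km/s.

Δv ≈ 1.04 km/s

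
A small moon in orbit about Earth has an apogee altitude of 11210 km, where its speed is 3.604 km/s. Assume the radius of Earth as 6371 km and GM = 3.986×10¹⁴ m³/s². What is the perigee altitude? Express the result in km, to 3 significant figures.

perigee altitude ≈ 687 km

r_a = 6371 + 11210 = 17581 km = 1.758×10⁷ m.
Specific energy ε = v²/2 − μ/r = -1.618×10⁷ J/kg, so a = −μ/(2ε) = 1.232×10⁷ m.
The apsides satisfy r_p + r_a = 2a, so the perigee radius is 2a − r_a = 7.058×10⁶ m = 7057.7 km.
Perigee altitude = 7057.7 − 6371 = 686.71 km.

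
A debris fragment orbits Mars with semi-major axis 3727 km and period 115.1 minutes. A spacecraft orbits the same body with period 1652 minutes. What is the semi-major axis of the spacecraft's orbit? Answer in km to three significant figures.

Kepler's third law: a³ ∝ T², so a₂ = a₁ (T₂/T₁)^(2/3).
T₂/T₁ = 14.35, (T₂/T₁)^(2/3) = 5.906.
a₂ = 3727 × 5.906 = 22010 km.

a₂ ≈ 22000 km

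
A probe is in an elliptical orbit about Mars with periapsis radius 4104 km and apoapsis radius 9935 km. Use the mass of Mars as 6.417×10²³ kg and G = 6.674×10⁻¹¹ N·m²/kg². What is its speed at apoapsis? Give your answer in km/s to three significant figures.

μ = GM = 6.674×10⁻¹¹ × 6.417×10²³ = 4.283×10¹³ m³/s².
Semi-major axis a = (r_p + r_a)/2 = 7019.5 km = 7.020×10⁶ m.
Vis-viva: v² = μ(2/r − 1/a) = 4.283×10¹³ × (2.013×10⁻⁷ − 1.425×10⁻⁷) = 2.520×10⁶ m²/s².
v = 1588 m/s = 1.588 km/s.

v ≈ 1.59 km/s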